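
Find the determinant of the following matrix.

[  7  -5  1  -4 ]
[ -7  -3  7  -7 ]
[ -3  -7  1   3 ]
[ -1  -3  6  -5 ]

Expand along row 1:
  + (7) · M_11   where M_11 = det([-3 7 -7; -7 1 3; -3 6 -5]) = 34
  − (-5) · M_12   where M_12 = det([-7 7 -7; -3 1 3; -1 6 -5]) = 154
  + (1) · M_13   where M_13 = det([-7 -3 -7; -3 -7 3; -1 -3 -5]) = -268
  − (-4) · M_14   where M_14 = det([-7 -3 7; -3 -7 1; -1 -3 6]) = 236
det = (+1)·(7)·(34) + (-1)·(-5)·(154) + (+1)·(1)·(-268) + (-1)·(-4)·(236) = 1684

1684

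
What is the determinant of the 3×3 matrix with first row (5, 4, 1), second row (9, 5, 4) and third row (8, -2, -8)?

Expand along row 1:
  + 5 · |5 4; -2 -8| = 5·(-40 − (-8)) = -160
  − 4 · |9 4; 8 -8| = −4·(-72 − 32) = 416
  + 1 · |9 5; 8 -2| = 1·(-18 − 40) = -58
Sum: (-160) + (416) + (-58) = 198

The determinant is 198.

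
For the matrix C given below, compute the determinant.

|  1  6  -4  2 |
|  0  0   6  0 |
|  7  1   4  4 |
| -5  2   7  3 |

det(C) = 1278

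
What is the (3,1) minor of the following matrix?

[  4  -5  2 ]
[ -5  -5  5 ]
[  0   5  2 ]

-15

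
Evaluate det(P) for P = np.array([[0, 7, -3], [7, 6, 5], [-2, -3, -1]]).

6

Expand along column 1:
  − 7 · |7 -3; -3 -1| = −7·(-7 − 9) = 112
  + (-2) · |7 -3; 6 5| = (-2)·(35 − (-18)) = -106
Sum: (112) + (-106) = 6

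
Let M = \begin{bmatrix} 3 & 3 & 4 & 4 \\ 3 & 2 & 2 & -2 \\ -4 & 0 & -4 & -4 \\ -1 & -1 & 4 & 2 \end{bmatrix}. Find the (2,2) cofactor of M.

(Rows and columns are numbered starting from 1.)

Delete row 2 and column 2; the remaining 3×3 submatrix is [3 4 4; -4 -4 -4; -1 4 2].
Its determinant is -8.
The cofactor carries sign (−1)^(2+2) = +1, so C_{2,2} = +(-8) = -8.

-8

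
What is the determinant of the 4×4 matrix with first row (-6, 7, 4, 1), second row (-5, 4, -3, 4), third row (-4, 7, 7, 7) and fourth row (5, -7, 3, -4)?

Expand along row 1:
  + (-6) · M_11   where M_11 = det([4 -3 4; 7 7 7; -7 3 -4]) = 147
  − (7) · M_12   where M_12 = det([-5 -3 4; -4 7 7; 5 3 -4]) = 0
  + (4) · M_13   where M_13 = det([-5 4 4; -4 7 7; 5 -7 -4]) = -57
  − (1) · M_14   where M_14 = det([-5 4 -3; -4 7 7; 5 -7 3]) = -141
det = (+1)·(-6)·(147) + (-1)·(7)·(0) + (+1)·(4)·(-57) + (-1)·(1)·(-141) = -969

-969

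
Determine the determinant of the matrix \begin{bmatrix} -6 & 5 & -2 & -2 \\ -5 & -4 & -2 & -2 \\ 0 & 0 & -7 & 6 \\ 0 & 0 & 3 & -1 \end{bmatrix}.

-539

The matrix is block upper-triangular with a 2×2 block and a 2×2 block on the diagonal, so its determinant equals the product of the determinants of the diagonal blocks.
det of the 2×2 block = 49
det of the 2×2 block = -11
det = (49)·(-11) = -539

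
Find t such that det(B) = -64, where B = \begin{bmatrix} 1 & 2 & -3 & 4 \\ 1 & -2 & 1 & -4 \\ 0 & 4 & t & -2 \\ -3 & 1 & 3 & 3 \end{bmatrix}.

Expanding along the column containing t, det(B) is linear in t: det(B) = (-4)·t + (-56).
Set (-4)·t + (-56) = -64  ⇒  (-4)·t = -8  ⇒  t = 2.

2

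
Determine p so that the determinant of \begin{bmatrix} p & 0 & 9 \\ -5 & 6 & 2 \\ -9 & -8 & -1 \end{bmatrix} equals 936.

p = 9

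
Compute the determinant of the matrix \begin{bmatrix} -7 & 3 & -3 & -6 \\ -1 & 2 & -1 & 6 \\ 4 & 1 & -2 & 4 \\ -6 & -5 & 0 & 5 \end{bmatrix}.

Expand along row 4 (it has 1 zero):
  − (-6) · M_41   where M_41 = det([3 -3 -6; 2 -1 6; 1 -2 4]) = 48
  + (-5) · M_42   where M_42 = det([-7 -3 -6; -1 -1 6; 4 -2 4]) = -176
  + (5) · M_44   where M_44 = det([-7 3 -3; -1 2 -1; 4 1 -2]) = 30
det = (-1)·(-6)·(48) + (+1)·(-5)·(-176) + (+1)·(5)·(30) = 1318

1318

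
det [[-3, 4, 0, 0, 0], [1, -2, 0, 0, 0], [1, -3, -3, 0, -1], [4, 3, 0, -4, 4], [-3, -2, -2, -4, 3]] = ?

The matrix is block lower-triangular with a 2×2 block and a 3×3 block on the diagonal, so its determinant equals the product of the determinants of the diagonal blocks.
det of the 2×2 block = 2
det of the 3×3 block = -4
det = (2)·(-4) = -8

The determinant is -8.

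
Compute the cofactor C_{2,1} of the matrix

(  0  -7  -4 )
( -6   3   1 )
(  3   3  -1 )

Delete row 2 and column 1; the remaining 2×2 submatrix is [-7 -4; 3 -1].
Its determinant is (-7)·(-1) − (-4)·3 = 19.
The cofactor carries sign (−1)^(2+1) = −1, so C_{2,1} = −(19) = -19.

-19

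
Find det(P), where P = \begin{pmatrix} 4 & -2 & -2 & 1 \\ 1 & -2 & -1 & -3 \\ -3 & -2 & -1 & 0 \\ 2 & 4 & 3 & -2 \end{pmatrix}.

Expand along row 3 (it has 1 zero):
  + (-3) · M_31   where M_31 = det([-2 -2 1; -2 -1 -3; 4 3 -2]) = 8
  − (-2) · M_32   where M_32 = det([4 -2 1; 1 -1 -3; 2 3 -2]) = 57
  + (-1) · M_33   where M_33 = det([4 -2 1; 1 -2 -3; 2 4 -2]) = 80
det = (+1)·(-3)·(8) + (-1)·(-2)·(57) + (+1)·(-1)·(80) = 10

det(P) = 10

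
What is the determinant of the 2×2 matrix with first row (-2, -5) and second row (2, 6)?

-2

det = (-2)·6 − (-5)·2 = -12 − (-10) = -2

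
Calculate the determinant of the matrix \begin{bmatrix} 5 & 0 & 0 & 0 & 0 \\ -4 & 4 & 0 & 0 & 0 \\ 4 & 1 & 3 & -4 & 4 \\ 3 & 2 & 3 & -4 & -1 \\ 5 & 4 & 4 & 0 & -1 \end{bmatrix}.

The matrix is block lower-triangular with a 2×2 block and a 3×3 block on the diagonal, so its determinant equals the product of the determinants of the diagonal blocks.
det of the 2×2 block = 20
det of the 3×3 block = 80
det = (20)·(80) = 1600

The determinant is 1600.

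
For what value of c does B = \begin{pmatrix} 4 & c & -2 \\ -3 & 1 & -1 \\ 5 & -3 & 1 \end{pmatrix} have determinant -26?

5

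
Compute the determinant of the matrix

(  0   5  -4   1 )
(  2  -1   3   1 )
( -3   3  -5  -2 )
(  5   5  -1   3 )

27

Expand along row 1 (it has 1 zero):
  − (5) · M_12   where M_12 = det([2 3 1; -3 -5 -2; 5 -1 3]) = -9
  + (-4) · M_13   where M_13 = det([2 -1 1; -3 3 -2; 5 5 3]) = 9
  − (1) · M_14   where M_14 = det([2 -1 3; -3 3 -5; 5 5 -1]) = -18
det = (-1)·(5)·(-9) + (+1)·(-4)·(9) + (-1)·(1)·(-18) = 27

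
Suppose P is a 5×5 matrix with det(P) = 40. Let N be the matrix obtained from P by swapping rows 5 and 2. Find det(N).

|N| = -40

Swapping two rows multiplies the determinant by −1.
det(N) = (-1)·(40) = -40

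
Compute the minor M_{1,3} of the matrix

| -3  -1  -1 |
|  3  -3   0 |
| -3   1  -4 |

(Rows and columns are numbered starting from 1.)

The minor is -6.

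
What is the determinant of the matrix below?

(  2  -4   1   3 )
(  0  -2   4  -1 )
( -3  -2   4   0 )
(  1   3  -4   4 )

187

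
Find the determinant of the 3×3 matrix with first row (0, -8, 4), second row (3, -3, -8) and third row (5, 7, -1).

Expand along column 1:
  − 3 · |-8 4; 7 -1| = −3·(8 − 28) = 60
  + 5 · |-8 4; -3 -8| = 5·(64 − (-12)) = 380
Sum: (60) + (380) = 440

440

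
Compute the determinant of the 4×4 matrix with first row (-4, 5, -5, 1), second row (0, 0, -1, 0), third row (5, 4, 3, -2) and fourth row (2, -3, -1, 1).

-60

Expand along row 2 (it has 3 zeros):
  − (-1) · M_23   where M_23 = det([-4 5 1; 5 4 -2; 2 -3 1]) = -60
det = (-1)·(-1)·(-60) = -60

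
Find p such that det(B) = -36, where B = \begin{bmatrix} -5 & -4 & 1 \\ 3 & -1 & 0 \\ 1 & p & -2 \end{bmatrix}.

p = -1

Expanding along the row containing p, det(B) is linear in p: det(B) = (3)·p + (-33).
Set (3)·p + (-33) = -36  ⇒  (3)·p = -3  ⇒  p = -1.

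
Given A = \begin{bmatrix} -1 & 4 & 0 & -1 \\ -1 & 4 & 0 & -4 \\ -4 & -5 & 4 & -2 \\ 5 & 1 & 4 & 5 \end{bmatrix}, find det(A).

Expand along column 3 (it has 2 zeros):
  + (4) · M_33   where M_33 = det([-1 4 -1; -1 4 -4; 5 1 5]) = -63
  − (4) · M_43   where M_43 = det([-1 4 -1; -1 4 -4; -4 -5 -2]) = 63
det = (+1)·(4)·(-63) + (-1)·(4)·(63) = -504

The determinant is -504.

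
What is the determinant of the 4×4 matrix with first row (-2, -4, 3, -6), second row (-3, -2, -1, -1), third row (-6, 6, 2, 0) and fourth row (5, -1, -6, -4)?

Expand along row 3 (it has 1 zero):
  + (-6) · M_31   where M_31 = det([-4 3 -6; -2 -1 -1; -1 -6 -4]) = -79
  − (6) · M_32   where M_32 = det([-2 3 -6; -3 -1 -1; 5 -6 -4]) = -185
  + (2) · M_33   where M_33 = det([-2 -4 -6; -3 -2 -1; 5 -1 -4]) = -24
det = (+1)·(-6)·(-79) + (-1)·(6)·(-185) + (+1)·(2)·(-24) = 1536

1536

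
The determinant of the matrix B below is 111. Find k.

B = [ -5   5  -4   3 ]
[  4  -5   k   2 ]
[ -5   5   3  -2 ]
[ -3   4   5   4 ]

-9

Expanding along the row containing k, det(B) is linear in k: det(B) = (25)·k + (336).
Set (25)·k + (336) = 111  ⇒  (25)·k = -225  ⇒  k = -9.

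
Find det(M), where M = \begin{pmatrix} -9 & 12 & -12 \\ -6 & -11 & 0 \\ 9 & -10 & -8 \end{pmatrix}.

-3276

Expand along column 3:
  + (-12) · |-6 -11; 9 -10| = (-12)·(60 − (-99)) = -1908
  + (-8) · |-9 12; -6 -11| = (-8)·(99 − (-72)) = -1368
Sum: (-1908) + (-1368) = -3276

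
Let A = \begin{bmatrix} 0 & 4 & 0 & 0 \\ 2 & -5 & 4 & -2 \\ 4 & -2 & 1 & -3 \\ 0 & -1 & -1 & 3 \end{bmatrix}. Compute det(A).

160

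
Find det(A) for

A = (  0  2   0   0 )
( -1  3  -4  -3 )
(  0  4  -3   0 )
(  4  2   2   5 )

The determinant is 42.

Expand along row 1 (it has 3 zeros):
  − (2) · M_12   where M_12 = det([-1 -4 -3; 0 -3 0; 4 2 5]) = -21
det = (-1)·(2)·(-21) = 42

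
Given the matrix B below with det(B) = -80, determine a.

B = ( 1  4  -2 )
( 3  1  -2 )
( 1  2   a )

Expanding along the column containing a, det(B) is linear in a: det(B) = (-11)·a + (-14).
Set (-11)·a + (-14) = -80  ⇒  (-11)·a = -66  ⇒  a = 6.

6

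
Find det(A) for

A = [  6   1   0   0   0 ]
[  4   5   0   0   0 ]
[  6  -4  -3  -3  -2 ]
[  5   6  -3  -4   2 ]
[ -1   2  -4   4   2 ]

2860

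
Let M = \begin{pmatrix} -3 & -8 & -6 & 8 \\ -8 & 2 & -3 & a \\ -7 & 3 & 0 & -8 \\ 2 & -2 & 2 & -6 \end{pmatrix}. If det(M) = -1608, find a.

Expanding along the row containing a, det(M) is linear in a: det(M) = (-178)·a + (-6).
Set (-178)·a + (-6) = -1608  ⇒  (-178)·a = -1602  ⇒  a = 9.

a = 9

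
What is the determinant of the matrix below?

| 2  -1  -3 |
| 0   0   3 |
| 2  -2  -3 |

Expand along row 2:
  − 3 · |2 -1; 2 -2| = −3·(-4 − (-2)) = 6

6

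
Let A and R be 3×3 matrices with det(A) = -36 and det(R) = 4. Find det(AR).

det(AR) = det(A)·det(R) = (-36)·(4) = -144

|AR| = -144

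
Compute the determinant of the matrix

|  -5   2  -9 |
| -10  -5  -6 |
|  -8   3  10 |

Expand along column 1:
  + (-5) · |-5 -6; 3 10| = (-5)·(-50 − (-18)) = 160
  − (-10) · |2 -9; 3 10| = −(-10)·(20 − (-27)) = 470
  + (-8) · |2 -9; -5 -6| = (-8)·(-12 − 45) = 456
Sum: (160) + (470) + (456) = 1086

1086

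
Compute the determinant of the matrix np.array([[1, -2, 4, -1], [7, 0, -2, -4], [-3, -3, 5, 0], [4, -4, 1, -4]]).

The determinant is -69.

Expand along row 2 (it has 1 zero):
  − (7) · M_21   where M_21 = det([-2 4 -1; -3 5 0; -4 1 -4]) = -25
  − (-2) · M_23   where M_23 = det([1 -2 -1; -3 -3 0; 4 -4 -4]) = 12
  + (-4) · M_24   where M_24 = det([1 -2 4; -3 -3 5; 4 -4 1]) = 67
det = (-1)·(7)·(-25) + (-1)·(-2)·(12) + (+1)·(-4)·(67) = -69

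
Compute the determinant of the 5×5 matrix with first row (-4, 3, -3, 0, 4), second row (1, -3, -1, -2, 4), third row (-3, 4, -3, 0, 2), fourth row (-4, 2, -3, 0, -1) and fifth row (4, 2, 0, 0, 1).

-114

Expand along column 4 (it has 4 zeros):
  + (-2) · M_24   where M_24 = det([-4 3 -3 4; -3 4 -3 2; -4 2 -3 -1; 4 2 0 1]) = 57
det = (+1)·(-2)·(57) = -114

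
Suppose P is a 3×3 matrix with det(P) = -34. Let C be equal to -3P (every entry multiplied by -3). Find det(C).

For a 3×3 matrix, det(-3P) = (-3)^3·det(P) = -27·det(P).
det(C) = (-27)·(-34) = 918

The determinant is 918.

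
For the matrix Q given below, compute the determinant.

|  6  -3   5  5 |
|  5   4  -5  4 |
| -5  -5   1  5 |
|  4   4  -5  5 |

-429

Expand along row 1:
  + (6) · M_11   where M_11 = det([4 -5 4; -5 1 5; 4 -5 5]) = -21
  − (-3) · M_12   where M_12 = det([5 -5 4; -5 1 5; 4 -5 5]) = 9
  + (5) · M_13   where M_13 = det([5 4 4; -5 -5 5; 4 4 5]) = -45
  − (5) · M_14   where M_14 = det([5 4 -5; -5 -5 1; 4 4 -5]) = 21
det = (+1)·(6)·(-21) + (-1)·(-3)·(9) + (+1)·(5)·(-45) + (-1)·(5)·(21) = -429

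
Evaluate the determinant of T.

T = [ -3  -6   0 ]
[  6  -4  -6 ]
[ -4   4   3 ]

Expand along column 3:
  − (-6) · |-3 -6; -4 4| = −(-6)·(-12 − 24) = -216
  + 3 · |-3 -6; 6 -4| = 3·(12 − (-36)) = 144
Sum: (-216) + (144) = -72

|T| = -72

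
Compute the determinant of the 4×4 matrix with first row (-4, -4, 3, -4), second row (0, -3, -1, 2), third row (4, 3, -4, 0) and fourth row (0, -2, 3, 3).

Expand along column 1 (it has 2 zeros):
  + (-4) · M_11   where M_11 = det([-3 -1 2; 3 -4 0; -2 3 3]) = 47
  + (4) · M_31   where M_31 = det([-4 3 -4; -3 -1 2; -2 3 3]) = 95
det = (+1)·(-4)·(47) + (+1)·(4)·(95) = 192

The determinant is 192.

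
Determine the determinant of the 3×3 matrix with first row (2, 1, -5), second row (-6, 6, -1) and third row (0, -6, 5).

The determinant is -102.

Expand along column 1:
  + 2 · |6 -1; -6 5| = 2·(30 − 6) = 48
  − (-6) · |1 -5; -6 5| = −(-6)·(5 − 30) = -150
Sum: (48) + (-150) = -102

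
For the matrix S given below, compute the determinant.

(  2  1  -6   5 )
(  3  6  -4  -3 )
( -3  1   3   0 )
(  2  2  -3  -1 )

det(S) = 63

Expand along row 3 (it has 1 zero):
  + (-3) · M_31   where M_31 = det([1 -6 5; 6 -4 -3; 2 -3 -1]) = -55
  − (1) · M_32   where M_32 = det([2 -6 5; 3 -4 -3; 2 -3 -1]) = 3
  + (3) · M_33   where M_33 = det([2 1 5; 3 6 -3; 2 2 -1]) = -33
det = (+1)·(-3)·(-55) + (-1)·(1)·(3) + (+1)·(3)·(-33) = 63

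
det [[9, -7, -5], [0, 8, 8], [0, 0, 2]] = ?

144

The matrix is upper triangular, so the determinant is the product of the diagonal entries:
det = (9) · (8) · (2) = 144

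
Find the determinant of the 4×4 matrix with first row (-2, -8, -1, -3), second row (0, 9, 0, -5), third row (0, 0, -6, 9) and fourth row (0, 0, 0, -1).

The determinant is -108.

The matrix is upper triangular, so the determinant is the product of the diagonal entries:
det = (-2) · (9) · (-6) · (-1) = -108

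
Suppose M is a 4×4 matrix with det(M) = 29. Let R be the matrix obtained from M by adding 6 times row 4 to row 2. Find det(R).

Adding a multiple of one row to another leaves the determinant unchanged.
det(R) = (1)·(29) = 29

|R| = 29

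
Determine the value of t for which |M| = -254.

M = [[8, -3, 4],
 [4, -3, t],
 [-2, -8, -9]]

-3

Expanding along the row containing t, det(M) is linear in t: det(M) = (70)·t + (-44).
Set (70)·t + (-44) = -254  ⇒  (70)·t = -210  ⇒  t = -3.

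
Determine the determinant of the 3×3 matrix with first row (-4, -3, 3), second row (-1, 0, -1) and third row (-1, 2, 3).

-26

Expand along row 2:
  − (-1) · |-3 3; 2 3| = −(-1)·(-9 − 6) = -15
  − (-1) · |-4 -3; -1 2| = −(-1)·(-8 − 3) = -11
Sum: (-15) + (-11) = -26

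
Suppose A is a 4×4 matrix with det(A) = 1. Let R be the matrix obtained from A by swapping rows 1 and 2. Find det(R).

|R| = -1

Swapping two rows multiplies the determinant by −1.
det(R) = (-1)·(1) = -1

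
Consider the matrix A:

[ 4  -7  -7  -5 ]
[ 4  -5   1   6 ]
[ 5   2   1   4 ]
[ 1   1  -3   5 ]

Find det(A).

-2429

Expand along row 1:
  + (4) · M_11   where M_11 = det([-5 1 6; 2 1 4; 1 -3 5]) = -133
  − (-7) · M_12   where M_12 = det([4 1 6; 5 1 4; 1 -3 5]) = -49
  + (-7) · M_13   where M_13 = det([4 -5 6; 5 2 4; 1 1 5]) = 147
  − (-5) · M_14   where M_14 = det([4 -5 1; 5 2 1; 1 1 -3]) = -105
det = (+1)·(4)·(-133) + (-1)·(-7)·(-49) + (+1)·(-7)·(147) + (-1)·(-5)·(-105) = -2429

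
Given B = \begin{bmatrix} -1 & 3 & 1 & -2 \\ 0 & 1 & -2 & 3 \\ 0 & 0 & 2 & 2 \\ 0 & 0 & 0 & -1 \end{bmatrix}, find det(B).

2

B is upper triangular, so det(B) is the product of the diagonal entries:
det = (-1) · (1) · (2) · (-1) = 2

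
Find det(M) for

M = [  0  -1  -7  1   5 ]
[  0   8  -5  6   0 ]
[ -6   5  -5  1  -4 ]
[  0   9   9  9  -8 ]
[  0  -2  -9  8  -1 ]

20004

Expand along column 1 (it has 4 zeros):
  + (-6) · M_31   where M_31 = det([-1 -7 1 5; 8 -5 6 0; 9 9 9 -8; -2 -9 8 -1]) = -3334
det = (+1)·(-6)·(-3334) = 20004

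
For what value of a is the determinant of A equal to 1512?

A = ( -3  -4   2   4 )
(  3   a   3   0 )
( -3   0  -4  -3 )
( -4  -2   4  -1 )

Expanding along the row containing a, det(A) is linear in a: det(A) = (-142)·a + (234).
Set (-142)·a + (234) = 1512  ⇒  (-142)·a = 1278  ⇒  a = -9.

a = -9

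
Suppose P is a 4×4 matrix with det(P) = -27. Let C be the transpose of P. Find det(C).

-27

det(Pᵀ) = det(P).
det(C) = (1)·(-27) = -27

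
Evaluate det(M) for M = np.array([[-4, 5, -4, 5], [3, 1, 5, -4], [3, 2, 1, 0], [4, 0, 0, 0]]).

Expand along row 4 (it has 3 zeros):
  − (4) · M_41   where M_41 = det([5 -4 5; 1 5 -4; 2 1 0]) = 7
det = (-1)·(4)·(7) = -28

The determinant is -28.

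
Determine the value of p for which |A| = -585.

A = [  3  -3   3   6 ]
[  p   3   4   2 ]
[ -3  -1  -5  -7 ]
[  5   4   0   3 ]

5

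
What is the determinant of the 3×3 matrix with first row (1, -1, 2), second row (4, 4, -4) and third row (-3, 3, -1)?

40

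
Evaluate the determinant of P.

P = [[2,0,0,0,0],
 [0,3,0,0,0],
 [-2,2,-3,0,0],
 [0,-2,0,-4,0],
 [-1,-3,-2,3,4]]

288

P is lower triangular, so det(P) is the product of the diagonal entries:
det = (2) · (3) · (-3) · (-4) · (4) = 288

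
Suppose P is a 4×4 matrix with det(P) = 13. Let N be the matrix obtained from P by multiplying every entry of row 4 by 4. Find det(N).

Scaling one row by 4 multiplies the determinant by 4.
det(N) = (4)·(13) = 52

The determinant is 52.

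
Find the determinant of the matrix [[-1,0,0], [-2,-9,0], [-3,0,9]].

81

The matrix is lower triangular, so the determinant is the product of the diagonal entries:
det = (-1) · (-9) · (9) = 81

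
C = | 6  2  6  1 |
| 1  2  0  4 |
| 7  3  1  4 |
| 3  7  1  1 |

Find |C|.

Expand along row 2 (it has 1 zero):
  − (1) · M_21   where M_21 = det([2 6 1; 3 1 4; 7 1 1]) = 140
  + (2) · M_22   where M_22 = det([6 6 1; 7 1 4; 3 1 1]) = 16
  + (4) · M_24   where M_24 = det([6 2 6; 7 3 1; 3 7 1]) = 208
det = (-1)·(1)·(140) + (+1)·(2)·(16) + (+1)·(4)·(208) = 724

724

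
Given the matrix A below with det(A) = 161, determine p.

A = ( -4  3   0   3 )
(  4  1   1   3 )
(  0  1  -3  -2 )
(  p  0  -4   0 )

7

Expanding along the row containing p, det(A) is linear in p: det(A) = (-9)·p + (224).
Set (-9)·p + (224) = 161  ⇒  (-9)·p = -63  ⇒  p = 7.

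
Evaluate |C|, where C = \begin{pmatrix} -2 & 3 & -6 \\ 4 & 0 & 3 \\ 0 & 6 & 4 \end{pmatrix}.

-156

Expand along column 1:
  + (-2) · |0 3; 6 4| = (-2)·(0 − 18) = 36
  − 4 · |3 -6; 6 4| = −4·(12 − (-36)) = -192
Sum: (36) + (-192) = -156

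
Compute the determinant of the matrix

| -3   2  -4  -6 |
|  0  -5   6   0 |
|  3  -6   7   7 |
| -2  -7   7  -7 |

The determinant is 86.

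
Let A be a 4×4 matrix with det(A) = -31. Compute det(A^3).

-29791

det(A^3) = (det A)^3 = (-31)^3 = -29791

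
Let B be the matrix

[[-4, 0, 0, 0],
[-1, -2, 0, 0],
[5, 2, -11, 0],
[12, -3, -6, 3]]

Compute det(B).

B is lower triangular, so det(B) is the product of the diagonal entries:
det = (-4) · (-2) · (-11) · (3) = -264

det(B) = -264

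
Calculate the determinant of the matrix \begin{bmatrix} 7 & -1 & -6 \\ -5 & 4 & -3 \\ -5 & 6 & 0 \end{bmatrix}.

171

Expand along column 3:
  + (-6) · |-5 4; -5 6| = (-6)·(-30 − (-20)) = 60
  − (-3) · |7 -1; -5 6| = −(-3)·(42 − 5) = 111
Sum: (60) + (111) = 171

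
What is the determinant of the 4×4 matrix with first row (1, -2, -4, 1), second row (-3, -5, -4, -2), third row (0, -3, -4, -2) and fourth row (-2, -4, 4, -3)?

Expand along row 3 (it has 1 zero):
  − (-3) · M_32   where M_32 = det([1 -4 1; -3 -4 -2; -2 4 -3]) = 20
  + (-4) · M_33   where M_33 = det([1 -2 1; -3 -5 -2; -2 -4 -3]) = 19
  − (-2) · M_34   where M_34 = det([1 -2 -4; -3 -5 -4; -2 -4 4]) = -84
det = (-1)·(-3)·(20) + (+1)·(-4)·(19) + (-1)·(-2)·(-84) = -184

-184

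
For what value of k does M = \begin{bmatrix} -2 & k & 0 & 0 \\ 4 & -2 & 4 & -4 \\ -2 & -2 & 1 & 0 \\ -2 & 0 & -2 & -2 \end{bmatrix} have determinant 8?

Expanding along the column containing k, det(M) is linear in k: det(M) = (48)·k + (56).
Set (48)·k + (56) = 8  ⇒  (48)·k = -48  ⇒  k = -1.

k = -1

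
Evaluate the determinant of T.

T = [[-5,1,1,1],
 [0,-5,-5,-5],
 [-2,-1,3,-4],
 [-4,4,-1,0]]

-775

Expand along row 2 (it has 1 zero):
  + (-5) · M_22   where M_22 = det([-5 1 1; -2 3 -4; -4 -1 0]) = 50
  − (-5) · M_23   where M_23 = det([-5 1 1; -2 -1 -4; -4 4 0]) = -76
  + (-5) · M_24   where M_24 = det([-5 1 1; -2 -1 3; -4 4 -1]) = 29
det = (+1)·(-5)·(50) + (-1)·(-5)·(-76) + (+1)·(-5)·(29) = -775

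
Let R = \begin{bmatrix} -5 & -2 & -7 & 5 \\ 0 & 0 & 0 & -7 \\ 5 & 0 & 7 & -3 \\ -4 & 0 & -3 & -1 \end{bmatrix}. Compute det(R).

The determinant is -182.

Expand along row 2 (it has 3 zeros):
  + (-7) · M_24   where M_24 = det([-5 -2 -7; 5 0 7; -4 0 -3]) = 26
det = (+1)·(-7)·(26) = -182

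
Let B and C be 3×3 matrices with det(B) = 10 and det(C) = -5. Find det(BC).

det(BC) = det(B)·det(C) = (10)·(-5) = -50

-50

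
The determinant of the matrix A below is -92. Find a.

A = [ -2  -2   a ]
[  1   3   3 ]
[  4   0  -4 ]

Expanding along the row containing a, det(A) is linear in a: det(A) = (-12)·a + (-8).
Set (-12)·a + (-8) = -92  ⇒  (-12)·a = -84  ⇒  a = 7.

a = 7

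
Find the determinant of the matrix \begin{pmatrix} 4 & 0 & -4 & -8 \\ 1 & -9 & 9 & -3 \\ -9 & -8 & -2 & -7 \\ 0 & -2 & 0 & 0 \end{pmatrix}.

2088

Expand along row 4 (it has 3 zeros):
  + (-2) · M_42   where M_42 = det([4 -4 -8; 1 9 -3; -9 -2 -7]) = -1044
det = (+1)·(-2)·(-1044) = 2088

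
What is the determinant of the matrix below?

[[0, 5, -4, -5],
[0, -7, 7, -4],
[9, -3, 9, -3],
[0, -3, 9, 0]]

The determinant is 3078.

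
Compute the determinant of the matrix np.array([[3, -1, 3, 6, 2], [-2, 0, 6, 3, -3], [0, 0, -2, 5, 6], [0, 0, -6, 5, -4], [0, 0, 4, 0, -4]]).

The matrix is block upper-triangular with a 2×2 block and a 3×3 block on the diagonal, so its determinant equals the product of the determinants of the diagonal blocks.
det of the 2×2 block = -2
det of the 3×3 block = -280
det = (-2)·(-280) = 560

560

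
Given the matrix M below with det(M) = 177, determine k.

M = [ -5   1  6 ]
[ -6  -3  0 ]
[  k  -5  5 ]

Expanding along the column containing k, det(M) is linear in k: det(M) = (18)·k + (285).
Set (18)·k + (285) = 177  ⇒  (18)·k = -108  ⇒  k = -6.

k = -6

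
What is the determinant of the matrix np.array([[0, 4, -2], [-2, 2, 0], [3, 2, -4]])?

Expand along row 1:
  − 4 · |-2 0; 3 -4| = −4·(8 − 0) = -32
  + (-2) · |-2 2; 3 2| = (-2)·(-4 − 6) = 20
Sum: (-32) + (20) = -12

-12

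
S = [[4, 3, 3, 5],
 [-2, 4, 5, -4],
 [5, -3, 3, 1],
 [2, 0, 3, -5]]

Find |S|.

|S| = -747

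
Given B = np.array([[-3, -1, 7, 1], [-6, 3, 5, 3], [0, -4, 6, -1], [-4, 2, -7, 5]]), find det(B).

Expand along row 3 (it has 1 zero):
  − (-4) · M_32   where M_32 = det([-3 7 1; -6 5 3; -4 -7 5]) = 50
  + (6) · M_33   where M_33 = det([-3 -1 1; -6 3 3; -4 2 5]) = -45
  − (-1) · M_34   where M_34 = det([-3 -1 7; -6 3 5; -4 2 -7]) = 155
det = (-1)·(-4)·(50) + (+1)·(6)·(-45) + (-1)·(-1)·(155) = 85

85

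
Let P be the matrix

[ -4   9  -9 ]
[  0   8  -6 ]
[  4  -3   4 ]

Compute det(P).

16

Expand along column 1:
  + (-4) · |8 -6; -3 4| = (-4)·(32 − 18) = -56
  + 4 · |9 -9; 8 -6| = 4·(-54 − (-72)) = 72
Sum: (-56) + (72) = 16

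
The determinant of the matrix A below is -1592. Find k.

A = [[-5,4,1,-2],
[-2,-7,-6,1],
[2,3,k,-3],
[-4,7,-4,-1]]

Expanding along the row containing k, det(A) is linear in k: det(A) = (60)·k + (-1112).
Set (60)·k + (-1112) = -1592  ⇒  (60)·k = -480  ⇒  k = -8.

-8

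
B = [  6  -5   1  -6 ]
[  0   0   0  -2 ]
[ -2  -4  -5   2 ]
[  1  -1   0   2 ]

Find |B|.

-2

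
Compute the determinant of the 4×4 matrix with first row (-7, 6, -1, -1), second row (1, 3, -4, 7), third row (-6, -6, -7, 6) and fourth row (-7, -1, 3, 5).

Expand along row 1:
  + (-7) · M_11   where M_11 = det([3 -4 7; -6 -7 6; -1 3 5]) = -430
  − (6) · M_12   where M_12 = det([1 -4 7; -6 -7 6; -7 3 5]) = -474
  + (-1) · M_13   where M_13 = det([1 3 7; -6 -6 6; -7 -1 5]) = -312
  − (-1) · M_14   where M_14 = det([1 3 -4; -6 -6 -7; -7 -1 3]) = 320
det = (+1)·(-7)·(-430) + (-1)·(6)·(-474) + (+1)·(-1)·(-312) + (-1)·(-1)·(320) = 6486

6486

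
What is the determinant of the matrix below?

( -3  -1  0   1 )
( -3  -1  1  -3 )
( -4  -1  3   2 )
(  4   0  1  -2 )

54

Expand along row 1 (it has 1 zero):
  + (-3) · M_11   where M_11 = det([-1 1 -3; -1 3 2; 0 1 -2]) = 9
  − (-1) · M_12   where M_12 = det([-3 1 -3; -4 3 2; 4 1 -2]) = 72
  − (1) · M_14   where M_14 = det([-3 -1 1; -4 -1 3; 4 0 1]) = -9
det = (+1)·(-3)·(9) + (-1)·(-1)·(72) + (-1)·(1)·(-9) = 54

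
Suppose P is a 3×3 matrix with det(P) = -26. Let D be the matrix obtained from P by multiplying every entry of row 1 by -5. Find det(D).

130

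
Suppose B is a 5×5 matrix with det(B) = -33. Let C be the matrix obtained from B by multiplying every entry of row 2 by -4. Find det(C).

Scaling one row by -4 multiplies the determinant by -4.
det(C) = (-4)·(-33) = 132

det(C) = 132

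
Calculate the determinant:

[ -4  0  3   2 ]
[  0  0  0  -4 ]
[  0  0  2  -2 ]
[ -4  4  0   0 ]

The determinant is -128.

Expand along row 2 (it has 3 zeros):
  + (-4) · M_24   where M_24 = det([-4 0 3; 0 0 2; -4 4 0]) = 32
det = (+1)·(-4)·(32) = -128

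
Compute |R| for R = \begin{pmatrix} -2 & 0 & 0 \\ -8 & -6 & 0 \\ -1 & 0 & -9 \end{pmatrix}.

The determinant is -108.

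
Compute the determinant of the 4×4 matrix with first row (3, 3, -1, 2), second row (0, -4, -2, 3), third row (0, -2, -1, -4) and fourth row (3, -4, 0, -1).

The determinant is -297.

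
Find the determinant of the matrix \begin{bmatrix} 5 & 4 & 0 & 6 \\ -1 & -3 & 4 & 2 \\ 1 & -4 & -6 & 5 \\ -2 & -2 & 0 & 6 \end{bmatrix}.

1292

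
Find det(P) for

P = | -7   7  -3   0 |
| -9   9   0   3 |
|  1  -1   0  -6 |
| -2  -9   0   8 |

det(P) = -1683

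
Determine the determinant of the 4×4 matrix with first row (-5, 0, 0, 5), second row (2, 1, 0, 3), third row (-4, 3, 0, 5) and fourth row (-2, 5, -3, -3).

Expand along column 3 (it has 3 zeros):
  − (-3) · M_43   where M_43 = det([-5 0 5; 2 1 3; -4 3 5]) = 70
det = (-1)·(-3)·(70) = 210

The determinant is 210.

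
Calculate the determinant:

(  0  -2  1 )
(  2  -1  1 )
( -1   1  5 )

The determinant is 23.

Expand along row 1:
  − (-2) · |2 1; -1 5| = −(-2)·(10 − (-1)) = 22
  + 1 · |2 -1; -1 1| = 1·(2 − 1) = 1
Sum: (22) + (1) = 23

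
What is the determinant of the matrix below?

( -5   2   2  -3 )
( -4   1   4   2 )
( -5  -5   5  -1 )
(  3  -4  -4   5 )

-772

Expand along row 1:
  + (-5) · M_11   where M_11 = det([1 4 2; -5 5 -1; -4 -4 5]) = 217
  − (2) · M_12   where M_12 = det([-4 4 2; -5 5 -1; 3 -4 5]) = 14
  + (2) · M_13   where M_13 = det([-4 1 2; -5 -5 -1; 3 -4 5]) = 208
  − (-3) · M_14   where M_14 = det([-4 1 4; -5 -5 5; 3 -4 -4]) = -25
det = (+1)·(-5)·(217) + (-1)·(2)·(14) + (+1)·(2)·(208) + (-1)·(-3)·(-25) = -772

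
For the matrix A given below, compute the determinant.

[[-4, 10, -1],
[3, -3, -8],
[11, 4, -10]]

Expand along row 1:
  + (-4) · |-3 -8; 4 -10| = (-4)·(30 − (-32)) = -248
  − 10 · |3 -8; 11 -10| = −10·(-30 − (-88)) = -580
  + (-1) · |3 -3; 11 4| = (-1)·(12 − (-33)) = -45
Sum: (-248) + (-580) + (-45) = -873

det(A) = -873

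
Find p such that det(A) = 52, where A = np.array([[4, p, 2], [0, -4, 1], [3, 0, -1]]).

Expanding along the column containing p, det(A) is linear in p: det(A) = (3)·p + (40).
Set (3)·p + (40) = 52  ⇒  (3)·p = 12  ⇒  p = 4.

p = 4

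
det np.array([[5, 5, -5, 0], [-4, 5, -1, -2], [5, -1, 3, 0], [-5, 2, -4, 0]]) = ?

Expand along column 4 (it has 3 zeros):
  + (-2) · M_24   where M_24 = det([5 5 -5; 5 -1 3; -5 2 -4]) = -10
det = (+1)·(-2)·(-10) = 20

20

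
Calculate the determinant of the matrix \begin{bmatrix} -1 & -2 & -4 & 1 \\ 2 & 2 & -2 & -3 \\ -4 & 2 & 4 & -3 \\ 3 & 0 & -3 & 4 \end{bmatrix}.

Expand along row 4 (it has 1 zero):
  − (3) · M_41   where M_41 = det([-2 -4 1; 2 -2 -3; 2 4 -3]) = -24
  − (-3) · M_43   where M_43 = det([-1 -2 1; 2 2 -3; -4 2 -3]) = -24
  + (4) · M_44   where M_44 = det([-1 -2 -4; 2 2 -2; -4 2 4]) = -60
det = (-1)·(3)·(-24) + (-1)·(-3)·(-24) + (+1)·(4)·(-60) = -240

-240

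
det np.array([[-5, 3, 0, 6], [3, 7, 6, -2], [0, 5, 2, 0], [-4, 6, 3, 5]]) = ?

-50

Expand along row 3 (it has 2 zeros):
  − (5) · M_32   where M_32 = det([-5 0 6; 3 6 -2; -4 3 5]) = 18
  + (2) · M_33   where M_33 = det([-5 3 6; 3 7 -2; -4 6 5]) = 20
det = (-1)·(5)·(18) + (+1)·(2)·(20) = -50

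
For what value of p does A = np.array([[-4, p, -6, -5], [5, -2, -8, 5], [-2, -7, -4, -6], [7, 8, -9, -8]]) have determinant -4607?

Expanding along the row containing p, det(A) is linear in p: det(A) = (-584)·p + (-8695).
Set (-584)·p + (-8695) = -4607  ⇒  (-584)·p = 4088  ⇒  p = -7.

p = -7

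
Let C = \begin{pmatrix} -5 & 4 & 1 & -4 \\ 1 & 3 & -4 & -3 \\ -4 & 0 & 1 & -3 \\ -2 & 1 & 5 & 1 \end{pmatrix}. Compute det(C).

|C| = -114

Expand along row 3 (it has 1 zero):
  + (-4) · M_31   where M_31 = det([4 1 -4; 3 -4 -3; 1 5 1]) = -38
  + (1) · M_33   where M_33 = det([-5 4 -4; 1 3 -3; -2 1 1]) = -38
  − (-3) · M_34   where M_34 = det([-5 4 1; 1 3 -4; -2 1 5]) = -76
det = (+1)·(-4)·(-38) + (+1)·(1)·(-38) + (-1)·(-3)·(-76) = -114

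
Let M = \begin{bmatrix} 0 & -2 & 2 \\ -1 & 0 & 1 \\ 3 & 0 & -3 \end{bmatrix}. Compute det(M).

Expand along column 2:
  − (-2) · |-1 1; 3 -3| = −(-2)·(3 − 3) = 0

0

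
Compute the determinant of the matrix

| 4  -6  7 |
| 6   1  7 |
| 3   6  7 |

The determinant is 217.

Expand along row 1:
  + 4 · |1 7; 6 7| = 4·(7 − 42) = -140
  − (-6) · |6 7; 3 7| = −(-6)·(42 − 21) = 126
  + 7 · |6 1; 3 6| = 7·(36 − 3) = 231
Sum: (-140) + (126) + (231) = 217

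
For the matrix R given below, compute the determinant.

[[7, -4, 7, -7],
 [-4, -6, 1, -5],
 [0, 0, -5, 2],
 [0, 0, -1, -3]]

det(R) = -986

R is block upper-triangular with a 2×2 block and a 2×2 block on the diagonal, so its determinant equals the product of the determinants of the diagonal blocks.
det of the 2×2 block = -58
det of the 2×2 block = 17
det = (-58)·(17) = -986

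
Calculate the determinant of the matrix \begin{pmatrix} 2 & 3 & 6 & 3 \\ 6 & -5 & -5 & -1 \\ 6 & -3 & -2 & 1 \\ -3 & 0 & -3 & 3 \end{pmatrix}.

The determinant is 12.

Expand along row 4 (it has 1 zero):
  − (-3) · M_41   where M_41 = det([3 6 3; -5 -5 -1; -3 -2 1]) = 12
  − (-3) · M_43   where M_43 = det([2 3 3; 6 -5 -1; 6 -3 1]) = -16
  + (3) · M_44   where M_44 = det([2 3 6; 6 -5 -5; 6 -3 -2]) = 8
det = (-1)·(-3)·(12) + (-1)·(-3)·(-16) + (+1)·(3)·(8) = 12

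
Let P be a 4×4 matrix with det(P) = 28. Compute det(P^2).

784

det(P^2) = (det P)^2 = (28)^2 = 784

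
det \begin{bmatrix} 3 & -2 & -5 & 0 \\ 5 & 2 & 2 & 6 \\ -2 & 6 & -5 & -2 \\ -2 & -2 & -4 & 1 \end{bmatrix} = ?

-1422

Expand along row 1 (it has 1 zero):
  + (3) · M_11   where M_11 = det([2 2 6; 6 -5 -2; -2 -4 1]) = -234
  − (-2) · M_12   where M_12 = det([5 2 6; -2 -5 -2; -2 -4 1]) = -65
  + (-5) · M_13   where M_13 = det([5 2 6; -2 6 -2; -2 -2 1]) = 118
det = (+1)·(3)·(-234) + (-1)·(-2)·(-65) + (+1)·(-5)·(118) = -1422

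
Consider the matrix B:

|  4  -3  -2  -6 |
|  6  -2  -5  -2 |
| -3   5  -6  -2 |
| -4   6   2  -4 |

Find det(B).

1316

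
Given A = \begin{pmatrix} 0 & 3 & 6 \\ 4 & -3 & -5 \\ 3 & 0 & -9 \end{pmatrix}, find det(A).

Expand along column 1:
  − 4 · |3 6; 0 -9| = −4·(-27 − 0) = 108
  + 3 · |3 6; -3 -5| = 3·(-15 − (-18)) = 9
Sum: (108) + (9) = 117

117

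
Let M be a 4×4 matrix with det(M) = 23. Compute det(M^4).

det(M^4) = (det M)^4 = (23)^4 = 279841

The determinant is 279841.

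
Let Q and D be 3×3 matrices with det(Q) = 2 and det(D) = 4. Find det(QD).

det(QD) = det(Q)·det(D) = (2)·(4) = 8

|QD| = 8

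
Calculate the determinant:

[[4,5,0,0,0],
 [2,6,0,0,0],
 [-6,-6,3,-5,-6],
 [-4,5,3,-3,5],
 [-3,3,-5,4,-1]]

The determinant is 1078.

The matrix is block lower-triangular with a 2×2 block and a 3×3 block on the diagonal, so its determinant equals the product of the determinants of the diagonal blocks.
det of the 2×2 block = 14
det of the 3×3 block = 77
det = (14)·(77) = 1078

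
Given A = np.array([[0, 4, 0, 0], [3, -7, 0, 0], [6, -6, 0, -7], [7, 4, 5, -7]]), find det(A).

A is block lower-triangular with a 2×2 block and a 2×2 block on the diagonal, so its determinant equals the product of the determinants of the diagonal blocks.
det of the 2×2 block = -12
det of the 2×2 block = 35
det = (-12)·(35) = -420

The determinant is -420.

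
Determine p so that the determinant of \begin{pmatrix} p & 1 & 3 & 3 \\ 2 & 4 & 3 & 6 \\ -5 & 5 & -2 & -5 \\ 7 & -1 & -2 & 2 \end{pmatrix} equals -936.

5

Expanding along the column containing p, det(A) is linear in p: det(A) = (-143)·p + (-221).
Set (-143)·p + (-221) = -936  ⇒  (-143)·p = -715  ⇒  p = 5.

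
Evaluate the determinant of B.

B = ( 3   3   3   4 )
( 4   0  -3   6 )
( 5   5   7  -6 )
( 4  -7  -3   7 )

-1858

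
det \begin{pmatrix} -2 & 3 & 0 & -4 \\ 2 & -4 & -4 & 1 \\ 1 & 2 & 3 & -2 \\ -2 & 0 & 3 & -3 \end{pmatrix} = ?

215

Expand along row 1 (it has 1 zero):
  + (-2) · M_11   where M_11 = det([-4 -4 1; 2 3 -2; 0 3 -3]) = -6
  − (3) · M_12   where M_12 = det([2 -4 1; 1 3 -2; -2 3 -3]) = -25
  − (-4) · M_14   where M_14 = det([2 -4 -4; 1 2 3; -2 0 3]) = 32
det = (+1)·(-2)·(-6) + (-1)·(3)·(-25) + (-1)·(-4)·(32) = 215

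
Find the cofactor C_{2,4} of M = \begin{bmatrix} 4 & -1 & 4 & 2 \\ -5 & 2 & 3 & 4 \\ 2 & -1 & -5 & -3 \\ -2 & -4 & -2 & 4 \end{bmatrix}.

Delete row 2 and column 4; the remaining 3×3 submatrix is [4 -1 4; 2 -1 -5; -2 -4 -2].
Its determinant is -126.
The cofactor carries sign (−1)^(2+4) = +1, so C_{2,4} = +(-126) = -126.

-126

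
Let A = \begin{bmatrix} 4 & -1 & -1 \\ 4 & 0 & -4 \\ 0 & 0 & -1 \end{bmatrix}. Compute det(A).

-4

Expand along column 2:
  − (-1) · |4 -4; 0 -1| = −(-1)·(-4 − 0) = -4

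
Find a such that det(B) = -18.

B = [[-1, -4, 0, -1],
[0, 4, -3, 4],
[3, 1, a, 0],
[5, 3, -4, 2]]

-1

Expanding along the row containing a, det(B) is linear in a: det(B) = (-56)·a + (-74).
Set (-56)·a + (-74) = -18  ⇒  (-56)·a = 56  ⇒  a = -1.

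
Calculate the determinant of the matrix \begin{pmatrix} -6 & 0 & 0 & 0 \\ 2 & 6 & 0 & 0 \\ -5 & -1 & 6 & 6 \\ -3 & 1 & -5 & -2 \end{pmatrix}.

The matrix is block lower-triangular with a 2×2 block and a 2×2 block on the diagonal, so its determinant equals the product of the determinants of the diagonal blocks.
det of the 2×2 block = -36
det of the 2×2 block = 18
det = (-36)·(18) = -648

-648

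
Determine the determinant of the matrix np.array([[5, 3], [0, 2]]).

The determinant is 10.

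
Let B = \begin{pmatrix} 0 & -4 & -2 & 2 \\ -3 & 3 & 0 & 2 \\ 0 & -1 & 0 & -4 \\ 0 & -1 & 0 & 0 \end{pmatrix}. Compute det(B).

Expand along row 4 (it has 3 zeros):
  + (-1) · M_42   where M_42 = det([0 -2 2; -3 0 2; 0 0 -4]) = 24
det = (+1)·(-1)·(24) = -24

det(B) = -24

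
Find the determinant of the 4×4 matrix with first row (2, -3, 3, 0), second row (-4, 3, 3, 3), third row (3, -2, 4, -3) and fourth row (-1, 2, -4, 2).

Expand along row 1 (it has 1 zero):
  + (2) · M_11   where M_11 = det([3 3 3; -2 4 -3; 2 -4 2]) = -18
  − (-3) · M_12   where M_12 = det([-4 3 3; 3 4 -3; -1 -4 2]) = -17
  + (3) · M_13   where M_13 = det([-4 3 3; 3 -2 -3; -1 2 2]) = -5
det = (+1)·(2)·(-18) + (-1)·(-3)·(-17) + (+1)·(3)·(-5) = -102

-102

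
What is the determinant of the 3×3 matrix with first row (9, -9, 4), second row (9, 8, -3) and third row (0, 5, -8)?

The determinant is -909.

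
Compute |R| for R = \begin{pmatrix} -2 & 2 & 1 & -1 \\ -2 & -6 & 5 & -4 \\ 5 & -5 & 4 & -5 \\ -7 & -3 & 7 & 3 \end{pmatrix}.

det(R) = 886

Expand along row 1:
  + (-2) · M_11   where M_11 = det([-6 5 -4; -5 4 -5; -3 7 3]) = -40
  − (2) · M_12   where M_12 = det([-2 5 -4; 5 4 -5; -7 7 3]) = -246
  + (1) · M_13   where M_13 = det([-2 -6 -4; 5 -5 -5; -7 -3 3]) = 140
  − (-1) · M_14   where M_14 = det([-2 -6 5; 5 -5 4; -7 -3 7]) = 174
det = (+1)·(-2)·(-40) + (-1)·(2)·(-246) + (+1)·(1)·(140) + (-1)·(-1)·(174) = 886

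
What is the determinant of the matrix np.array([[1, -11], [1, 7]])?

18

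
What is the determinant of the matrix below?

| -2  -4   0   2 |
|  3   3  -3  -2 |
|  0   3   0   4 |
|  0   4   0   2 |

Expand along column 3 (it has 3 zeros):
  − (-3) · M_23   where M_23 = det([-2 -4 2; 0 3 4; 0 4 2]) = 20
det = (-1)·(-3)·(20) = 60

60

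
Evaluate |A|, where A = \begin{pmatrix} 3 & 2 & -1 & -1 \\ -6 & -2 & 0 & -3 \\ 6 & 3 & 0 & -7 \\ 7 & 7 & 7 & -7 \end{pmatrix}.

532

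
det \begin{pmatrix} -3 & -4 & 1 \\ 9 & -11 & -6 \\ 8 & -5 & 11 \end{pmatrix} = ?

The determinant is 1084.

Expand along row 1:
  + (-3) · |-11 -6; -5 11| = (-3)·(-121 − 30) = 453
  − (-4) · |9 -6; 8 11| = −(-4)·(99 − (-48)) = 588
  + 1 · |9 -11; 8 -5| = 1·(-45 − (-88)) = 43
Sum: (453) + (588) + (43) = 1084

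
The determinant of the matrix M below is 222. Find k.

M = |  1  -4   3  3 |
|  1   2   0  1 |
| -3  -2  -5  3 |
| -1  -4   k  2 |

k = -5

Expanding along the column containing k, det(M) is linear in k: det(M) = (-44)·k + (2).
Set (-44)·k + (2) = 222  ⇒  (-44)·k = 220  ⇒  k = -5.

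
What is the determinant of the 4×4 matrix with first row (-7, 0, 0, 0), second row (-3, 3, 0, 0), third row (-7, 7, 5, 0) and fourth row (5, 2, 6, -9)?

945

The matrix is lower triangular, so the determinant is the product of the diagonal entries:
det = (-7) · (3) · (5) · (-9) = 945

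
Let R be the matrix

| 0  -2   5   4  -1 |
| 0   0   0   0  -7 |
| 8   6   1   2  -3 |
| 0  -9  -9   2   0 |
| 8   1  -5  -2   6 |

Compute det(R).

16240

Expand along row 2 (it has 4 zeros):
  − (-7) · M_25   where M_25 = det([0 -2 5 4; 8 6 1 2; 0 -9 -9 2; 8 1 -5 -2]) = 2320
det = (-1)·(-7)·(2320) = 16240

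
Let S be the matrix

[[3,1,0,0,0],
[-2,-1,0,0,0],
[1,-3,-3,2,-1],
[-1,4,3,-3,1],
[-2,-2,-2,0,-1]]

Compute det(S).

S is block lower-triangular with a 2×2 block and a 3×3 block on the diagonal, so its determinant equals the product of the determinants of the diagonal blocks.
det of the 2×2 block = -1
det of the 3×3 block = -1
det = (-1)·(-1) = 1

The determinant is 1.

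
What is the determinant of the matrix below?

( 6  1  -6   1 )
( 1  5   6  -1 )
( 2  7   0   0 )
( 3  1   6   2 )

-666

Expand along row 3 (it has 2 zeros):
  + (2) · M_31   where M_31 = det([1 -6 1; 5 6 -1; 1 6 2]) = 108
  − (7) · M_32   where M_32 = det([6 -6 1; 1 6 -1; 3 6 2]) = 126
det = (+1)·(2)·(108) + (-1)·(7)·(126) = -666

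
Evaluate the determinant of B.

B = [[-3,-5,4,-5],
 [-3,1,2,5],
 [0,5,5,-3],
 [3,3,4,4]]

Expand along row 3 (it has 1 zero):
  − (5) · M_32   where M_32 = det([-3 4 -5; -3 2 5; 3 4 4]) = 234
  + (5) · M_33   where M_33 = det([-3 -5 -5; -3 1 5; 3 3 4]) = -42
  − (-3) · M_34   where M_34 = det([-3 -5 4; -3 1 2; 3 3 4]) = -132
det = (-1)·(5)·(234) + (+1)·(5)·(-42) + (-1)·(-3)·(-132) = -1776

|B| = -1776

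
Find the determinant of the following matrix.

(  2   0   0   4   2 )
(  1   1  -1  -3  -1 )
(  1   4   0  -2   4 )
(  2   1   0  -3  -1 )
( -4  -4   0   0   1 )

-264

Expand along column 3 (it has 4 zeros):
  − (-1) · M_23   where M_23 = det([2 0 4 2; 1 4 -2 4; 2 1 -3 -1; -4 -4 0 1]) = -264
det = (-1)·(-1)·(-264) = -264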